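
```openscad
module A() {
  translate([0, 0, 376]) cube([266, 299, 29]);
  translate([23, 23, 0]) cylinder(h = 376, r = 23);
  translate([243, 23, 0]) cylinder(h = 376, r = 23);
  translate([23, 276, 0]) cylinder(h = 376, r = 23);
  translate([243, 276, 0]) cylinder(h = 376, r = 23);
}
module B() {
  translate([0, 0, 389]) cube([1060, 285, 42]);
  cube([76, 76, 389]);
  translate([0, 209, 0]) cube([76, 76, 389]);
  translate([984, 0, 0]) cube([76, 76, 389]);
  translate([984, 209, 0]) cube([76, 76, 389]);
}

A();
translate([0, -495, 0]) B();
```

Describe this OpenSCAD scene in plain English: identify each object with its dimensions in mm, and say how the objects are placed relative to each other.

A is a four-legged stool. The seat is 266×299 mm, 29 mm thick, top at z = 405 mm. It stands on four round legs, each 46 mm in diameter, from z = 0 to the seat underside, each leg's axis is inset half a diameter from the nearest pair of seat edges (so the leg's bounding box is flush with the corner).

B is a bench: a 1060×285 mm seat slab, 42 mm thick, top at z = 431 mm, on four 76×76 mm square legs flush with the seat corners and standing on z = 0.

The bench is on the floor beside the stool on its −y side.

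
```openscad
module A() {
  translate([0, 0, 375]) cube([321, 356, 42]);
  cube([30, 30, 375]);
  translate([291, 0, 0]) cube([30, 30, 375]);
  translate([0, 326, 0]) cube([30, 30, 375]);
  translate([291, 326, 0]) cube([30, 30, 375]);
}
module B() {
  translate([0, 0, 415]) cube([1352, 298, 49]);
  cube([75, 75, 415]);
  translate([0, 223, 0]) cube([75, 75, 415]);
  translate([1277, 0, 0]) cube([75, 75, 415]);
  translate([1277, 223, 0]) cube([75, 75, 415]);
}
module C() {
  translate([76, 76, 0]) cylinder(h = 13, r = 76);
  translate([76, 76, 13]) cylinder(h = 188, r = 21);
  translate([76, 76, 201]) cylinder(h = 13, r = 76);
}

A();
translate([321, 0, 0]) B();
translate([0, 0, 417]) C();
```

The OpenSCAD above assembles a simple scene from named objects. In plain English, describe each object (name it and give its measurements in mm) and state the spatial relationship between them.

A is a four-legged stool. The seat is a 321×356×42 mm slab whose top surface is at z = 417 mm; four square legs, each 30×30 mm in cross-section, run from the floor (z = 0) to the underside of the seat, each flush with a corner of the seat.

B is a bench: a 1352×298 mm seat slab, 49 mm thick, top at z = 464 mm, on four 75×75 mm square legs flush with the seat corners and standing on z = 0.

C is a spool: two coaxial disc flanges of radius 76 mm and thickness 13 mm, joined by a core cylinder of radius 21 mm and height 188 mm. The lower flange rests on z = 0 and the three cylinders share a vertical axis.

The bench is against the stool's +x side, with their −y faces flush. The spool is on top of the stool.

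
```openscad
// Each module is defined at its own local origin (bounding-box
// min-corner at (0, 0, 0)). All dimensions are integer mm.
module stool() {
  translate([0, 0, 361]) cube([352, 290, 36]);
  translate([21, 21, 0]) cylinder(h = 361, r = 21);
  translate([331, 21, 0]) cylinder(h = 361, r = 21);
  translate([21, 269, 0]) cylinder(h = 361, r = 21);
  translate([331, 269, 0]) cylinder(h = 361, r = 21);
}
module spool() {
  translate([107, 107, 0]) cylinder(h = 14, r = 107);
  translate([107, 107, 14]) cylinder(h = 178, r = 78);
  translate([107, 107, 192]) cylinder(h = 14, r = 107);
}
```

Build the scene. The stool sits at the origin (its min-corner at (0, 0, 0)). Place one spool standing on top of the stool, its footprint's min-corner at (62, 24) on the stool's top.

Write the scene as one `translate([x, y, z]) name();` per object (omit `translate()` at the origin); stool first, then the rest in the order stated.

stool();
translate([62, 24, 397]) spool();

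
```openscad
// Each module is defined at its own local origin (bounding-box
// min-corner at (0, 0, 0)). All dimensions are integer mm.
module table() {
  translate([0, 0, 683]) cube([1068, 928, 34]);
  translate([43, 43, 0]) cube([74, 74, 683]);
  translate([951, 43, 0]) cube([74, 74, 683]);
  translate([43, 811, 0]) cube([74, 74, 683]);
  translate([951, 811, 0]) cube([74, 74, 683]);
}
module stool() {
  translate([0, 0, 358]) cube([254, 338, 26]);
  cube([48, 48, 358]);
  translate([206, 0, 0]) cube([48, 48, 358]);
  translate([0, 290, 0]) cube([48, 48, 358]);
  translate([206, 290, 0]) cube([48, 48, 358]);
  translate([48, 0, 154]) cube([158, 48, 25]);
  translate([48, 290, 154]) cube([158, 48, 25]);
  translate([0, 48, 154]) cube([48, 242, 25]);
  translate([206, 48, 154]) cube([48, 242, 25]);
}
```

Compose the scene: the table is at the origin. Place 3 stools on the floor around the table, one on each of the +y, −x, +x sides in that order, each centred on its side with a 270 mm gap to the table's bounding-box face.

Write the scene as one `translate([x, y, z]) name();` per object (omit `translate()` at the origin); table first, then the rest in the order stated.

table();
translate([407, 1198, 0]) stool();
translate([-524, 295, 0]) stool();
translate([1338, 295, 0]) stool();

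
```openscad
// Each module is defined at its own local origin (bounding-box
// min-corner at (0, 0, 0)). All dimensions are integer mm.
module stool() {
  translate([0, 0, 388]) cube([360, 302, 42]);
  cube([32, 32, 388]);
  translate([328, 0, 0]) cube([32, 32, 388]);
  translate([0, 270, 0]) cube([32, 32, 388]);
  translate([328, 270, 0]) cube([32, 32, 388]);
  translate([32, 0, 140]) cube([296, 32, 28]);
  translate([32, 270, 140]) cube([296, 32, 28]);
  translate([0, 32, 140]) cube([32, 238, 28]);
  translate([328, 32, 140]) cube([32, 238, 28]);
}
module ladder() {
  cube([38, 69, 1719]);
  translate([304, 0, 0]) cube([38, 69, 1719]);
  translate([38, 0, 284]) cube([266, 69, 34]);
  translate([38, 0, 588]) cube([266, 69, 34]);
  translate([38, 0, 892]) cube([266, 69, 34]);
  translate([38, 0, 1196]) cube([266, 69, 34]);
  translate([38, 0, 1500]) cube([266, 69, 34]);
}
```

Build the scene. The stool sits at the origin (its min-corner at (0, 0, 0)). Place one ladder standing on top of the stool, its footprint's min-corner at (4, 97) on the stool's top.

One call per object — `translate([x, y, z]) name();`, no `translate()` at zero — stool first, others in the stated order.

stool();
translate([4, 97, 430]) ladder();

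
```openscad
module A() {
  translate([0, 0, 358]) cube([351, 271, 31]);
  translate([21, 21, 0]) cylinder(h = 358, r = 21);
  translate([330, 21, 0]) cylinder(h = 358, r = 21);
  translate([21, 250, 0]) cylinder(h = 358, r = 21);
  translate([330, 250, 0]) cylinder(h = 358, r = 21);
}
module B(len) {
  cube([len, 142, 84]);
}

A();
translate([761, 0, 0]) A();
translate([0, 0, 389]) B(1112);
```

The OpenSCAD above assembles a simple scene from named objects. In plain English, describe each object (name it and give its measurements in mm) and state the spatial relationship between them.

A is a four-legged stool. The seat is 351×271 mm, 31 mm thick, top at z = 389 mm. It stands on four round legs, each 42 mm in diameter, from z = 0 to the seat underside, each leg's axis is inset half a diameter from the nearest pair of seat edges (so the leg's bounding box is flush with the corner).

B is a rectangular beam 1112 mm long (x), 142 mm deep (y), 84 mm thick (z).

The beam spans the tops of two stools placed 410 mm apart, resting at z = 389 mm.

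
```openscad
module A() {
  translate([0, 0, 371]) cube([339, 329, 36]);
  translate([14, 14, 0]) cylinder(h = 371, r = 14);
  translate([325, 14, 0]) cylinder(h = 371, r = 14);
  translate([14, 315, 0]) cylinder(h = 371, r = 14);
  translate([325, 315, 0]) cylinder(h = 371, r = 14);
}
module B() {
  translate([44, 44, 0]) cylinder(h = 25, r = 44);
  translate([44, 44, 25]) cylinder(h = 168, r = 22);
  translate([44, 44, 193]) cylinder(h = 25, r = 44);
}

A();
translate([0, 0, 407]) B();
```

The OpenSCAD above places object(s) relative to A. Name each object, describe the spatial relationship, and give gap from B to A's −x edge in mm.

The spool's min-x is at 0; the stool's min-x is 0; gap = 0 mm.

A is a stool. B is a spool. The spool is on top of the stool. The gap from the spool to the stool's −x edge is 0 mm.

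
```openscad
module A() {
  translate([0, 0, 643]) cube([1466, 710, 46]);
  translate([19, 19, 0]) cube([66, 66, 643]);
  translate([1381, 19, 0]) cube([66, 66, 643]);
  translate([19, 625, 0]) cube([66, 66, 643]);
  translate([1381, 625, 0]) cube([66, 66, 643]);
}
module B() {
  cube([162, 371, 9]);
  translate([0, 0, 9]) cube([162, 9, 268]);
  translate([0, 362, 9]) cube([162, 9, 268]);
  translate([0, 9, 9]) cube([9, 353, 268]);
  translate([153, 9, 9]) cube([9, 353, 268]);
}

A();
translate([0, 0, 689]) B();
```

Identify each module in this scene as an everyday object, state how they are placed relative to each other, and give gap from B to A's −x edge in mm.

A is a table. B is an open box. The open box is on top of the table. The gap from the open box to the table's −x edge is 0 mm.

The open box's min-x is at 0; the table's min-x is 0; gap = 0 mm.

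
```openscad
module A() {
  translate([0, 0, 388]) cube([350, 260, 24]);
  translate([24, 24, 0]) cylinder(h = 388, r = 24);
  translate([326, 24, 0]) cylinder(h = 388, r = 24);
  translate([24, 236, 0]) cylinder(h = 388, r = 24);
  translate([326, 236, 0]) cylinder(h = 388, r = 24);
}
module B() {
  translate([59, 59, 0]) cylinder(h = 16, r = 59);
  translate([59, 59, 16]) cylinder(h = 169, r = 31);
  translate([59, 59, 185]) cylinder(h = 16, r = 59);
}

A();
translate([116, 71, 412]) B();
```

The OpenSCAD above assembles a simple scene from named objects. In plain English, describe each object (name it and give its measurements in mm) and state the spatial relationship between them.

A is a four-legged stool. The seat is a 350×260×24 mm slab whose top surface is at z = 412 mm; four round legs, each 48 mm in diameter, run from the floor (z = 0) to the underside of the seat, each leg's axis is inset half a diameter from the nearest pair of seat edges (so the leg's bounding box is flush with the corner).

B is a spool: two coaxial disc flanges of radius 59 mm and thickness 16 mm, joined by a core cylinder of radius 31 mm and height 169 mm. The lower flange rests on z = 0 and the three cylinders share a vertical axis.

The spool is on top of the stool, centred.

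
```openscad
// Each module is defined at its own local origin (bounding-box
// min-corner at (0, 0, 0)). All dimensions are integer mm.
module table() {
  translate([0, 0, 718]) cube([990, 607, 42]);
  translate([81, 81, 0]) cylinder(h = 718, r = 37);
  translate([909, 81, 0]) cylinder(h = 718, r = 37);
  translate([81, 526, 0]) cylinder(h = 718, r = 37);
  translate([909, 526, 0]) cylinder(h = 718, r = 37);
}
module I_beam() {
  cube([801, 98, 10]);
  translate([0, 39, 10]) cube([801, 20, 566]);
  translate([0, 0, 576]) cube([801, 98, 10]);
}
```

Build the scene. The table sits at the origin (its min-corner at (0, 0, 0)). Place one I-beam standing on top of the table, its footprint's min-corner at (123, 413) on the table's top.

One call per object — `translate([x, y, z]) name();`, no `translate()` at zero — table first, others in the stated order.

table();
translate([123, 413, 760]) I_beam();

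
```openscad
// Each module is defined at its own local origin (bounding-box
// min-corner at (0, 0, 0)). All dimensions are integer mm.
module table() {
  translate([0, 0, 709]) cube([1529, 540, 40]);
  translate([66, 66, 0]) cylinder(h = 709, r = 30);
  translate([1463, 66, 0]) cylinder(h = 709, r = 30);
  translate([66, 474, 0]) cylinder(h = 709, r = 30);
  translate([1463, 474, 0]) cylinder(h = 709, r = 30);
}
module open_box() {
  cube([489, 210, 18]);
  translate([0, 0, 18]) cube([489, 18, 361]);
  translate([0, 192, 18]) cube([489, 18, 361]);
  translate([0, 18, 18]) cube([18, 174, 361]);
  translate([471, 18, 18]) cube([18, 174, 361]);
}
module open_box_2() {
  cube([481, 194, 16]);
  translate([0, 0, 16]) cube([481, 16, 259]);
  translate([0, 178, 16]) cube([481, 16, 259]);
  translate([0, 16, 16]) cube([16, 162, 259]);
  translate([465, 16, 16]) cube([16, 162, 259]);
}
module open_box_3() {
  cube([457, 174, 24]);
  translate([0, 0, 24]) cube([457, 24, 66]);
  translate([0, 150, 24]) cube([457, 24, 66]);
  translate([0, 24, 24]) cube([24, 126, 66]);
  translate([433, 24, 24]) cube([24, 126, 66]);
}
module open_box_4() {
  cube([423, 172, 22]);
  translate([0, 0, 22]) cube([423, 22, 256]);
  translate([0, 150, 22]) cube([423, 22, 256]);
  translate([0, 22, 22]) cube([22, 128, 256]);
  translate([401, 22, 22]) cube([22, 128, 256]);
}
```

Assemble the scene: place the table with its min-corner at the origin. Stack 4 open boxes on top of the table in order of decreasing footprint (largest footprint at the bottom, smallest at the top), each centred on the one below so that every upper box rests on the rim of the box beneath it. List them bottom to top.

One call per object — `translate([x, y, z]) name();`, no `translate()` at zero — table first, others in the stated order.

table();
translate([520, 165, 749]) open_box();
translate([524, 173, 1128]) open_box_2();
translate([536, 183, 1403]) open_box_3();
translate([553, 184, 1493]) open_box_4();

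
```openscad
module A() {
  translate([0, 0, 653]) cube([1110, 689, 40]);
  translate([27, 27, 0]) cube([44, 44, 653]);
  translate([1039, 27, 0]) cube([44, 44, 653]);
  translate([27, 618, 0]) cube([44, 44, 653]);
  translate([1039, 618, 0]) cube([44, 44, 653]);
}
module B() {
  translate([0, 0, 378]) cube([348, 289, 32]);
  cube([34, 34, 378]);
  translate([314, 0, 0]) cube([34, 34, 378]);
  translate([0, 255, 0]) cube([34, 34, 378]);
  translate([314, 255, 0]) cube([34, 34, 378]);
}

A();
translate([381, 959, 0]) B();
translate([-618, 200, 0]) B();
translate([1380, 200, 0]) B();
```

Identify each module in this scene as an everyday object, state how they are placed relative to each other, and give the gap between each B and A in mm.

Each stool's nearest face is 270 mm from the table's bounding box.

A is a table. B is a stool. Three stools sit around the table at the +y, −x, +x sides. The gap between each stool and the table is 270 mm.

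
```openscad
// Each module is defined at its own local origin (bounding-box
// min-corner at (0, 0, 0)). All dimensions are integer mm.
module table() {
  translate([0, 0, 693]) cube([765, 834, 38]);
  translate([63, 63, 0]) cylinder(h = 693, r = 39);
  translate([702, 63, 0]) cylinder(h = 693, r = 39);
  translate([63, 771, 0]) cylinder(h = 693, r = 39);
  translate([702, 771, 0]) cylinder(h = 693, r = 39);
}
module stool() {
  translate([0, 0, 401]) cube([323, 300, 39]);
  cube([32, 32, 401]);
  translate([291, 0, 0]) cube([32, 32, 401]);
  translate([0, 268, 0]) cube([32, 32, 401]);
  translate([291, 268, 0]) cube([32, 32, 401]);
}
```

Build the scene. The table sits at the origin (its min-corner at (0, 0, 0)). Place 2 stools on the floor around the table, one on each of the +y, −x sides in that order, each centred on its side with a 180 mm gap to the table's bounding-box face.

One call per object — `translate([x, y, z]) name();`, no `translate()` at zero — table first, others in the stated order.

table();
translate([221, 1014, 0]) stool();
translate([-503, 267, 0]) stool();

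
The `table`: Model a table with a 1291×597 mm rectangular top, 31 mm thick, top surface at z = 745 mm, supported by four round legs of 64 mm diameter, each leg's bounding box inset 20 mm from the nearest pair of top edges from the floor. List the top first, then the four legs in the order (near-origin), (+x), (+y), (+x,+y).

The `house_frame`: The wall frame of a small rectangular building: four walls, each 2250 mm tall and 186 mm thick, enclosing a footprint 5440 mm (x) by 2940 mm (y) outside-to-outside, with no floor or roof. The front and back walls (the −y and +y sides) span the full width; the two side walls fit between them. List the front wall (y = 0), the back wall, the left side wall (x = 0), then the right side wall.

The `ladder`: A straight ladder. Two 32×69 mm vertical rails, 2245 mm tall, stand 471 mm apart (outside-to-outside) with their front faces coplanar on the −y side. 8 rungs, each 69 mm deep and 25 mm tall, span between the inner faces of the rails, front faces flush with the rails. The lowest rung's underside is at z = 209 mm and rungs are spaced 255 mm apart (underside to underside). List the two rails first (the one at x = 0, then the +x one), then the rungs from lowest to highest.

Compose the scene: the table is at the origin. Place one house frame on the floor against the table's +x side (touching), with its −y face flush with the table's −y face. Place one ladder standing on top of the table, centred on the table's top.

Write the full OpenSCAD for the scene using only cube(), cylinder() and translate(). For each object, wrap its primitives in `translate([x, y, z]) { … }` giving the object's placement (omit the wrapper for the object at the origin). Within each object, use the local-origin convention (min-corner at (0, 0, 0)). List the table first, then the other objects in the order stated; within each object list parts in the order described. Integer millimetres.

translate([0, 0, 714]) cube([1291, 597, 31]);
translate([52, 52, 0]) cylinder(h = 714, r = 32);
translate([1239, 52, 0]) cylinder(h = 714, r = 32);
translate([52, 545, 0]) cylinder(h = 714, r = 32);
translate([1239, 545, 0]) cylinder(h = 714, r = 32);
translate([1291, 0, 0]) {
  cube([5440, 186, 2250]);
  translate([0, 2754, 0]) cube([5440, 186, 2250]);
  translate([0, 186, 0]) cube([186, 2568, 2250]);
  translate([5254, 186, 0]) cube([186, 2568, 2250]);
}
translate([410, 264, 745]) {
  cube([32, 69, 2245]);
  translate([439, 0, 0]) cube([32, 69, 2245]);
  translate([32, 0, 209]) cube([407, 69, 25]);
  translate([32, 0, 464]) cube([407, 69, 25]);
  translate([32, 0, 719]) cube([407, 69, 25]);
  translate([32, 0, 974]) cube([407, 69, 25]);
  translate([32, 0, 1229]) cube([407, 69, 25]);
  translate([32, 0, 1484]) cube([407, 69, 25]);
  translate([32, 0, 1739]) cube([407, 69, 25]);
  translate([32, 0, 1994]) cube([407, 69, 25]);
}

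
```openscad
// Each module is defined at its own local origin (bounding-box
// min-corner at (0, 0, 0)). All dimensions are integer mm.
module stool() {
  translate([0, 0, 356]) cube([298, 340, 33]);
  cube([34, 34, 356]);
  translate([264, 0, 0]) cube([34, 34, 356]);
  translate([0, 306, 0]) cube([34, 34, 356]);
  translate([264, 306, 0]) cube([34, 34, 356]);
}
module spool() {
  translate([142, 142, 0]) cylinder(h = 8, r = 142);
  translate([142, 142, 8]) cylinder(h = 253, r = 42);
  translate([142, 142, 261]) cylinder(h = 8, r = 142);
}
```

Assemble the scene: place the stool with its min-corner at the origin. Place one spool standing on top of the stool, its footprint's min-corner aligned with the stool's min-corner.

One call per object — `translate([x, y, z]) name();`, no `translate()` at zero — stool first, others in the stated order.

stool();
translate([0, 0, 389]) spool();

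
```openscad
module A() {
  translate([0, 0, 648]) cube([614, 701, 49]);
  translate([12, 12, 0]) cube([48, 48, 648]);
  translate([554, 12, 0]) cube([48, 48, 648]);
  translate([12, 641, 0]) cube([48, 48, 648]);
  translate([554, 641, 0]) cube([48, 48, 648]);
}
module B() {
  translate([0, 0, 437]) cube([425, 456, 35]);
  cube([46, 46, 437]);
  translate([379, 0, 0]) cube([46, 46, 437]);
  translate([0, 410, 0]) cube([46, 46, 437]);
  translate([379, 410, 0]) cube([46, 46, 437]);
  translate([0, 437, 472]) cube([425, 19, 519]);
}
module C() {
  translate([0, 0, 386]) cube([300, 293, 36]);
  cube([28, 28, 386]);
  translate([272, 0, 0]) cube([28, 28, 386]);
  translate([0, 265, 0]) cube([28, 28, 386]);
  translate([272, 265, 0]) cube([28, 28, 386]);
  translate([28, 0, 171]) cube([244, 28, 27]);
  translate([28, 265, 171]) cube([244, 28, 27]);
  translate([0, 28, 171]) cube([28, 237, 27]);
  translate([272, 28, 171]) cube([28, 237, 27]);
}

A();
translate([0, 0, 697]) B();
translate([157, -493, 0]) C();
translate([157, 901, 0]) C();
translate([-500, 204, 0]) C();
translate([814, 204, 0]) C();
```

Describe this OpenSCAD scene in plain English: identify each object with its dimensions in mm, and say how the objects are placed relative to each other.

A is a rectangular dining table. The top is 614×701×49 mm with its upper surface at z = 697 mm. It stands on four 48×48 mm square legs, each inset 12 mm from the nearest pair of top edges, running from the floor to the underside of the top.

B is a chair: 425×456 mm seat, 35 mm thick, top at z = 472 mm, on four 46 mm square corner legs flush with the seat edges. A 19 mm thick backrest slab spans the full seat width, extending 519 mm above the seat top, its back face flush with the seat's +y edge.

C is a four-legged stool. The seat is a 300×293×36 mm slab whose top surface is at z = 422 mm; four square legs, each 28×28 mm in cross-section, run from the floor (z = 0) to the underside of the seat, each flush with a corner of the seat. Four stretchers, 28 mm wide and 27 mm tall, connect adjacent legs with their undersides at z = 171 mm, each running between the inner faces of the legs it joins and aligned with the legs' outer faces on the other axis.

The chair is on top of the table. Four stools sit around the table at the −y, +y, −x, +x sides.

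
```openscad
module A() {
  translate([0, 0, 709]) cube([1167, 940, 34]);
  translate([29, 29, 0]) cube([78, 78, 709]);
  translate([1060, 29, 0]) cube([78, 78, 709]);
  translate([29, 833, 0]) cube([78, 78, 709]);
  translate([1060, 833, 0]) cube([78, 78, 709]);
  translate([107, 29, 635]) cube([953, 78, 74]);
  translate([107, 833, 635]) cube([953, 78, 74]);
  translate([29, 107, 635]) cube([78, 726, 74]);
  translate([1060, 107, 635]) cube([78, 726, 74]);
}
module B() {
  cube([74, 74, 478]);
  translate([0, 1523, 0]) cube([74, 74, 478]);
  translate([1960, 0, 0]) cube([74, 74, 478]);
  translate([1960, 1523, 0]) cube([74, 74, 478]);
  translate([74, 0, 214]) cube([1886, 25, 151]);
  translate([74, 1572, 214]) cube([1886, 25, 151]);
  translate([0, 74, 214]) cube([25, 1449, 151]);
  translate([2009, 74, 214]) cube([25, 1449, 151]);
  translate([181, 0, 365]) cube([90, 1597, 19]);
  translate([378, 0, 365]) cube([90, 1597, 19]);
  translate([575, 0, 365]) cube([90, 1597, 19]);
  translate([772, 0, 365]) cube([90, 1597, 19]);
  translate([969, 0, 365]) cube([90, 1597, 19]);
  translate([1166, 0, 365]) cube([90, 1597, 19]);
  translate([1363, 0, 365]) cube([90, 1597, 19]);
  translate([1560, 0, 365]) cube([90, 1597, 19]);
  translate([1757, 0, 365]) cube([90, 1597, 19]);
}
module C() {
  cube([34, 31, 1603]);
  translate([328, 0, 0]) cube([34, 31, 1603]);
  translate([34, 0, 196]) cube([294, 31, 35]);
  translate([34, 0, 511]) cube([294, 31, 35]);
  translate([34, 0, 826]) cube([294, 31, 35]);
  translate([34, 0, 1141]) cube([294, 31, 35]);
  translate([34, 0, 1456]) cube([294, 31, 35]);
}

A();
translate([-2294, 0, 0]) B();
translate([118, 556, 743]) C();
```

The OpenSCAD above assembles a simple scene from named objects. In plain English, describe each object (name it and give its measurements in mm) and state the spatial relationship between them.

A is a table with a 1167×940 mm rectangular top, 34 mm thick, top surface at z = 743 mm, supported by four 78×78 mm square legs, each inset 29 mm from the nearest pair of top edges, running from the floor. Four apron rails, 78 mm thick and 74 mm tall, run between adjacent legs with their top edges flush with the underside of the top and their outer faces flush with the legs' outer faces.

B is a bed frame 2034 mm long (x) by 1597 mm wide (y). Four 74×74 mm corner posts, 478 mm tall, at the corners of the footprint. Four rails of 25 mm thickness and 151 mm height run between adjacent posts with their undersides at z = 214 mm, their outer faces flush with the outside of the frame (the two x-running rails run between the posts' inner faces; the two y-running rails run between the posts' inner faces). 9 slats, each 90 mm wide (x) and 19 mm thick, lie across the top of the two x-running rails, running the full 1597 mm width of the frame in y; the slats are evenly spaced along x between the inner faces of the end posts with equal gaps (rounded down to the nearest mm) at the −x end and between each pair — any rounding remainder accumulates at the +x end.

C is a wooden ladder with two side rails of 34×31 mm section and 1603 mm height, set 362 mm apart overall. Between them run 5 rectangular rungs (31 mm deep, 35 mm thick), front faces flush with the rails' −y face. The bottom of the first rung is 196 mm above the floor and each subsequent rung is 315 mm higher than the one below.

The bed frame is on the floor beside the table on its −x side. The ladder is on top of the table.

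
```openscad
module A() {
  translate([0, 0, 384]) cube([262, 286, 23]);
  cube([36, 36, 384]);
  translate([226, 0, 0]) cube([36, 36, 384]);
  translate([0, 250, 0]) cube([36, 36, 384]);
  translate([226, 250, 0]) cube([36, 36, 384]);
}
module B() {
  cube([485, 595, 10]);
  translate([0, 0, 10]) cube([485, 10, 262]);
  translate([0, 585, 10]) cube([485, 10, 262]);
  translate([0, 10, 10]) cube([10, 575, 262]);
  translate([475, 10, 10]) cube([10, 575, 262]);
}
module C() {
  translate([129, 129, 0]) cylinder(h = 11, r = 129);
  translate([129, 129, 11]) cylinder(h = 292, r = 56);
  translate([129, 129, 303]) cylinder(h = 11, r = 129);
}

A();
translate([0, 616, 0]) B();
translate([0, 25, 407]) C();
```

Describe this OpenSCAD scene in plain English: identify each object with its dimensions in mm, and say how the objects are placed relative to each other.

A is a four-legged stool. The seat is 262×286 mm, 23 mm thick, top at z = 407 mm. It stands on four square legs, each 36×36 mm in cross-section, from z = 0 to the seat underside, each flush with a corner of the seat.

B is an open-topped rectangular box: outside dimensions 485×595×272 mm, with a uniform wall and base thickness of 10 mm. The base is a full 485×595 slab on the floor; four walls sit on top of the base. The front and back walls (the −y and +y sides) span the full width; the two side walls fit between them.

C is a spool: two coaxial disc flanges of radius 129 mm and thickness 11 mm, joined by a core cylinder of radius 56 mm and height 292 mm. The lower flange rests on z = 0 and the three cylinders share a vertical axis.

The open box is on the floor beside the stool on its +y side. The spool is on top of the stool.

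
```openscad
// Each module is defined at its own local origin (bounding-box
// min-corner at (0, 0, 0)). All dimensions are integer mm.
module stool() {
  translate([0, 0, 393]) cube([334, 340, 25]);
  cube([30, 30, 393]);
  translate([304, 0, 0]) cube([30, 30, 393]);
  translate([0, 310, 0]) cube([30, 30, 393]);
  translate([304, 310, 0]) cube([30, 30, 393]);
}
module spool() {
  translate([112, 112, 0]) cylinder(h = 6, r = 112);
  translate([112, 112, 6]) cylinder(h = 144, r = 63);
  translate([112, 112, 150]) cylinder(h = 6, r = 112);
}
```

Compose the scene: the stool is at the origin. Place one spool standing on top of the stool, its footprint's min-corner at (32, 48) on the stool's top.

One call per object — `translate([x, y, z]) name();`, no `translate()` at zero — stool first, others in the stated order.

stool();
translate([32, 48, 418]) spool();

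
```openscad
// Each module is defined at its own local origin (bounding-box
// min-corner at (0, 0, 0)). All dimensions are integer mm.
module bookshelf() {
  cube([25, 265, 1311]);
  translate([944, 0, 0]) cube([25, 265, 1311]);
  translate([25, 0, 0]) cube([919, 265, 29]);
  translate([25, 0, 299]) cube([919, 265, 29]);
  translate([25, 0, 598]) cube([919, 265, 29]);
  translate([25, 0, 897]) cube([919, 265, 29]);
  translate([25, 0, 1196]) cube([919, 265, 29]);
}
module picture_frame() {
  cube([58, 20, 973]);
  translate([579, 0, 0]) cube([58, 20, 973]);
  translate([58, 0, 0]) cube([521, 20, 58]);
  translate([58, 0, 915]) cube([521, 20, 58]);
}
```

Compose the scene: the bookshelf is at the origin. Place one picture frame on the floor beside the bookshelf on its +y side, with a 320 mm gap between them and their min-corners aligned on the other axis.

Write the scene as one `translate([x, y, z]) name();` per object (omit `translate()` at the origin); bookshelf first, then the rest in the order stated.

bookshelf();
translate([0, 585, 0]) picture_frame();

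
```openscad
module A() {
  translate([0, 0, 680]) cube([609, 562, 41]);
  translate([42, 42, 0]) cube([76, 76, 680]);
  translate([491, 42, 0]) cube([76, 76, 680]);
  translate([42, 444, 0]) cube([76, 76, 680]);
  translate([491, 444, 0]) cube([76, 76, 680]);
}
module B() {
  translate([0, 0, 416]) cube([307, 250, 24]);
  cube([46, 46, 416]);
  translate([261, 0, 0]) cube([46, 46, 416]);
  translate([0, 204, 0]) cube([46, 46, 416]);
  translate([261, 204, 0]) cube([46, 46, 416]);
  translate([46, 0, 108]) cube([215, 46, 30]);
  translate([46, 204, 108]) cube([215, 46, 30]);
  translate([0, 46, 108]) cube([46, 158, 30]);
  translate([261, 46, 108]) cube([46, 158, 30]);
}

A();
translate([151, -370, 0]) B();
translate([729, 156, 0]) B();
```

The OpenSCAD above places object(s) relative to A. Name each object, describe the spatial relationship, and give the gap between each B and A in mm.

Each stool's nearest face is 120 mm from the table's bounding box.

A is a table. B is a stool. Two stools sit around the table at the −y, +x sides. The gap between each stool and the table is 120 mm.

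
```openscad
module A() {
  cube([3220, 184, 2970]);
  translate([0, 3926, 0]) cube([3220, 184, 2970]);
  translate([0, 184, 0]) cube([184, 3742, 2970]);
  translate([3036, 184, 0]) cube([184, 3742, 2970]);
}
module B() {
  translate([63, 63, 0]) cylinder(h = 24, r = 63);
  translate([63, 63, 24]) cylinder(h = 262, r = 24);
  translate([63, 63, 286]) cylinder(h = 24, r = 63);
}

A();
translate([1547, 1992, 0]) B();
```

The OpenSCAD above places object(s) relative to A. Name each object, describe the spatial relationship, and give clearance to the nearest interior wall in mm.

A is a house frame. B is a spool. The spool sits inside the house frame, centred. The clearance to the nearest interior wall is 1363 mm.

Clearances: x = 1363, y = 1808; minimum 1363 mm.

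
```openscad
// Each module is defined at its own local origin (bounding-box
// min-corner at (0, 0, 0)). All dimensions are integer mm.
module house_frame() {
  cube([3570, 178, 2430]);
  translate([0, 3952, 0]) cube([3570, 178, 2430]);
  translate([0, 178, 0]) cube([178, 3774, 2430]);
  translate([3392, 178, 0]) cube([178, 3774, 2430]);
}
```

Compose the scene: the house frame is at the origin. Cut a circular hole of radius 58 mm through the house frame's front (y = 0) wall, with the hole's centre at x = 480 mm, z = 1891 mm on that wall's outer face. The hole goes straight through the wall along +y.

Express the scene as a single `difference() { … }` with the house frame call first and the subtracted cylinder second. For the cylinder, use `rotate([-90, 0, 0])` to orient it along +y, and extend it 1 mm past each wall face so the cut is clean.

difference() {
  house_frame();
  translate([480, -1, 1891]) rotate([-90, 0, 0]) cylinder(h = 180, r = 58);
}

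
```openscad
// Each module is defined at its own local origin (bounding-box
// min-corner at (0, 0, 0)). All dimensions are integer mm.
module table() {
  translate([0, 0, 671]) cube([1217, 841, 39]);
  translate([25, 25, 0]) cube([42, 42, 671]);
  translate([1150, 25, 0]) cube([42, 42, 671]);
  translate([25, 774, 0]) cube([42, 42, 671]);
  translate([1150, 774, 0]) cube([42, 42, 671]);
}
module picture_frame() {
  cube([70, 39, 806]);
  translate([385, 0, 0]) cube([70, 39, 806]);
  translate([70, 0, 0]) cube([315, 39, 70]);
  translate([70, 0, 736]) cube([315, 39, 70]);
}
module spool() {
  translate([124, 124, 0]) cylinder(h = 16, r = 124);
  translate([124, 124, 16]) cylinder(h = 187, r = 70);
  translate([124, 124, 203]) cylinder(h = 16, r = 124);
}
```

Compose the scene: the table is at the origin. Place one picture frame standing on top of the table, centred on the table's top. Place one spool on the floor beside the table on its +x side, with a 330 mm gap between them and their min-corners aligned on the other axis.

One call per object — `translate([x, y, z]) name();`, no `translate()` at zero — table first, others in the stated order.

table();
translate([381, 401, 710]) picture_frame();
translate([1547, 0, 0]) spool();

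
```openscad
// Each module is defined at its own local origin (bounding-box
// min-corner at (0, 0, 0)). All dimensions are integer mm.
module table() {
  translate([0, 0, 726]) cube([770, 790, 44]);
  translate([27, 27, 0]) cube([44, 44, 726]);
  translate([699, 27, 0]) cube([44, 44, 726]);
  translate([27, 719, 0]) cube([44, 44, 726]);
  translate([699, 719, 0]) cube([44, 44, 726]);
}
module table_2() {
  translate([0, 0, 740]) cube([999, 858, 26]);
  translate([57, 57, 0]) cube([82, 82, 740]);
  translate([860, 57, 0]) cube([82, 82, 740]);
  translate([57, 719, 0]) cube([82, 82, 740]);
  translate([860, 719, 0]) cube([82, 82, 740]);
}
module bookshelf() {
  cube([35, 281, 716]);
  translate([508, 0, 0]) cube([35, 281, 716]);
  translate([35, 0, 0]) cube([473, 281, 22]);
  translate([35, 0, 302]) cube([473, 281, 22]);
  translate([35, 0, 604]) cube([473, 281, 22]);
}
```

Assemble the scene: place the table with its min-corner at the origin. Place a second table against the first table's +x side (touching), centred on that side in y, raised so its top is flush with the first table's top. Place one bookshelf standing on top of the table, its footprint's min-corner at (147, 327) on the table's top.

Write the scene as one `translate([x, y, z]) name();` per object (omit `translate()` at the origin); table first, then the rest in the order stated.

table();
translate([770, -34, 4]) table_2();
translate([147, 327, 770]) bookshelf();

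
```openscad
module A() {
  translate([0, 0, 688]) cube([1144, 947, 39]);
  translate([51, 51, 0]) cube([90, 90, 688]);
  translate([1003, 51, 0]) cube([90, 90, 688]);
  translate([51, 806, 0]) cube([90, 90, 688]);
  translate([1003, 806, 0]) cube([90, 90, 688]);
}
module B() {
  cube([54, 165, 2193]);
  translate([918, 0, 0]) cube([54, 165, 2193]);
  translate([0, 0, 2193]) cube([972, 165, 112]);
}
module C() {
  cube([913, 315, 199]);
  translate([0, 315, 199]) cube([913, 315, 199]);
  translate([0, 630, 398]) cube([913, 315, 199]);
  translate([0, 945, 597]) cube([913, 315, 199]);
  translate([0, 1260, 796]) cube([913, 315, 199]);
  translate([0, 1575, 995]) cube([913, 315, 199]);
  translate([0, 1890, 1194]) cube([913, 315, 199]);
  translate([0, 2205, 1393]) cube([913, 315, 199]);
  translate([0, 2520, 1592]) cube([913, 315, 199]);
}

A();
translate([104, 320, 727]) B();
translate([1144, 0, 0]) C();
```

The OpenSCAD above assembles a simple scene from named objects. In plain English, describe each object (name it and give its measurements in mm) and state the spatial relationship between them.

A is a rectangular dining table. The top is 1144×947×39 mm with its upper surface at z = 727 mm. It stands on four 90×90 mm square legs, each inset 51 mm from the nearest pair of top edges, running from the floor to the underside of the top.

B is a rectangular door frame: two vertical jambs of 54×165 mm section, 2193 mm tall, with a clear opening 864 mm wide between their inner faces. A header 112 mm tall and 165 mm deep lies on top of the jambs and spans the full outside width.

C is a straight staircase of 9 solid steps. Each step is 913 mm wide (x), 315 mm deep (y, the going) and 199 mm tall (the rise). The first step rests on the floor; each subsequent step sits one going further in +y and one rise higher in +z, directly behind and above the previous step with no overlap.

The door frame is on top of the table. The staircase is against the table's +x side, with their −y faces flush.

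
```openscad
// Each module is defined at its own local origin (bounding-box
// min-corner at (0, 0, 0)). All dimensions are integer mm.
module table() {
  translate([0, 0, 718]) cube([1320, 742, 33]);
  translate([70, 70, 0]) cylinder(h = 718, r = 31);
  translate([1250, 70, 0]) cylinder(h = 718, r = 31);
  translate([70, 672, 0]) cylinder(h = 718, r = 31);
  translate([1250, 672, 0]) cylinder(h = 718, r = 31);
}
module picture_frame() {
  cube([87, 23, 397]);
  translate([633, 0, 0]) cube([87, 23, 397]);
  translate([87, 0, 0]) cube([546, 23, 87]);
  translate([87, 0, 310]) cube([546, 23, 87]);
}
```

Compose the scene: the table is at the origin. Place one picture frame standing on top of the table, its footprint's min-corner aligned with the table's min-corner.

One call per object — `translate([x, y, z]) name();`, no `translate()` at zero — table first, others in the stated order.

table();
translate([0, 0, 751]) picture_frame();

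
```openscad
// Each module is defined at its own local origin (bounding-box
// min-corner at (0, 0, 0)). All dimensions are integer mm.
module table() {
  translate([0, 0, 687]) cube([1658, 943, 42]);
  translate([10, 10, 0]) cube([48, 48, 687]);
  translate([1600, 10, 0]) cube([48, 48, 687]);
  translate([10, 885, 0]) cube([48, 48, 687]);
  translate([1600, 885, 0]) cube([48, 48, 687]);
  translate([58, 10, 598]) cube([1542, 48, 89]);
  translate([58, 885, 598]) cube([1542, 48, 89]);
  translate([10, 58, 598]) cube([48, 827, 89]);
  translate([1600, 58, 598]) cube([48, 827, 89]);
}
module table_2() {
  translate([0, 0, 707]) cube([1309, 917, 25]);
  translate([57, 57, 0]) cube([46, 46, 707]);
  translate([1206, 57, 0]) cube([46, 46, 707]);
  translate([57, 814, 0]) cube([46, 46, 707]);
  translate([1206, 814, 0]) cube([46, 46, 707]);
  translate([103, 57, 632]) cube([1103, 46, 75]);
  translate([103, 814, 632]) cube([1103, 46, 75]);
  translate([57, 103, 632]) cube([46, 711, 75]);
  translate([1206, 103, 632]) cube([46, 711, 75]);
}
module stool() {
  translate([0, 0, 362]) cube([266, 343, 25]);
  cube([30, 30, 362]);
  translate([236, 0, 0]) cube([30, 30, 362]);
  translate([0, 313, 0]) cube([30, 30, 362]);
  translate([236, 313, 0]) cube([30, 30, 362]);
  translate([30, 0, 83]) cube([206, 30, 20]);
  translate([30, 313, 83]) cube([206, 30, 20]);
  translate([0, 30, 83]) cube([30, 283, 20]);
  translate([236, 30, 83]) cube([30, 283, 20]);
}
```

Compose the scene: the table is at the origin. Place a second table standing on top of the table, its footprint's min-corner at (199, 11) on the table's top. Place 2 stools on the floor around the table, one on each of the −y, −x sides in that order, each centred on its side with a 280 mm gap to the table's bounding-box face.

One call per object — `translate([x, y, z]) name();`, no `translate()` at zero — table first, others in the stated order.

table();
translate([199, 11, 729]) table_2();
translate([696, -623, 0]) stool();
translate([-546, 300, 0]) stool();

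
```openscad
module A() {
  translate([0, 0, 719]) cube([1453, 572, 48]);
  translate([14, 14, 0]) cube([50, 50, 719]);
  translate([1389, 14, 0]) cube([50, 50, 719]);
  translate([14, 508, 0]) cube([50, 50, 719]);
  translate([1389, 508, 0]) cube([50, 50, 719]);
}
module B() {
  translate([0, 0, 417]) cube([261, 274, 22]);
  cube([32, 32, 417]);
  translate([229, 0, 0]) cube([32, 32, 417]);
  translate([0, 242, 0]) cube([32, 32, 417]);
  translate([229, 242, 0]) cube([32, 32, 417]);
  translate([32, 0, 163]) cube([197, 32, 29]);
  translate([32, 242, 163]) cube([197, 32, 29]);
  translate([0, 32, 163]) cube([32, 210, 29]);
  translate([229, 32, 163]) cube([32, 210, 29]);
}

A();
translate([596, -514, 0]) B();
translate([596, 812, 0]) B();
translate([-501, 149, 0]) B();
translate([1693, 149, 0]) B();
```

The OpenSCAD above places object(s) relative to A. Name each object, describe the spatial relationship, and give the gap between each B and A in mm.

Each stool's nearest face is 240 mm from the table's bounding box.

A is a table. B is a stool. Four stools sit around the table at the −y, +y, −x, +x sides. The gap between each stool and the table is 240 mm.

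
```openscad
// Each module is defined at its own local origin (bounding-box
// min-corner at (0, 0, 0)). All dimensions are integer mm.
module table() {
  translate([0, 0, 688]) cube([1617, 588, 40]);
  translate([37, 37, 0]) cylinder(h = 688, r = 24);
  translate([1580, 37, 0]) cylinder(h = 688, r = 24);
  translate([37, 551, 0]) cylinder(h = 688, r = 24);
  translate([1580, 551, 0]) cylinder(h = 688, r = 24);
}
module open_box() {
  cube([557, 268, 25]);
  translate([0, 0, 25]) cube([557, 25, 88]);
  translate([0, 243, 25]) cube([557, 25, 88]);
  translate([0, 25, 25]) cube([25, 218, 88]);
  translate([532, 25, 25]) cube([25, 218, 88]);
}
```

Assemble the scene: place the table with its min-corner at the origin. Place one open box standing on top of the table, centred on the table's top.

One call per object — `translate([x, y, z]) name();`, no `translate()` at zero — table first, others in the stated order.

table();
translate([530, 160, 728]) open_box();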